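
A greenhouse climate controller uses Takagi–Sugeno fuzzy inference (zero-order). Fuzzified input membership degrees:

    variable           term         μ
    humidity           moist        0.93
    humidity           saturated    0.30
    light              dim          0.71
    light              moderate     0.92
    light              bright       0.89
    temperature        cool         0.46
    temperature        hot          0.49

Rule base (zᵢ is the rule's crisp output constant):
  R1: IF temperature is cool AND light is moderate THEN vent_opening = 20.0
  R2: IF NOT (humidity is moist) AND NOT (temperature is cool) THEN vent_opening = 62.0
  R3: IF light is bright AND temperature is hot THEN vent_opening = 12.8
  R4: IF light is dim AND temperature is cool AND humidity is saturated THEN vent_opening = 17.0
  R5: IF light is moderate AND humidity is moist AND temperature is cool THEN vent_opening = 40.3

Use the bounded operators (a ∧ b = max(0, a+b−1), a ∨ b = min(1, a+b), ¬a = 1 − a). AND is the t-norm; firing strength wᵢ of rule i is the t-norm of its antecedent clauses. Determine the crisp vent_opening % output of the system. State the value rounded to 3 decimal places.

R1 (z=20.0): cool=0.46, moderate=0.92; AND[max(0, a+b−1)] → w = 0.38
R2 (z=62.0): ¬moist=1−0.93=0.07, ¬cool=1−0.46=0.54; AND[max(0, a+b−1)] → w = 0.00
R3 (z=12.8): bright=0.89, hot=0.49; AND[max(0, a+b−1)] → w = 0.38
R4 (z=17.0): dim=0.71, cool=0.46, saturated=0.30; AND[max(0, a+b−1)] → w = 0.00
R5 (z=40.3): moderate=0.92, moist=0.93, cool=0.46; AND[max(0, a+b−1)] → w = 0.31
Weighted average = (0.38·20.0 + 0.00·62.0 + 0.38·12.8 + 0.00·17.0 + 0.31·40.3) / (0.38 + 0.00 + 0.38 + 0.00 + 0.31)
  = 24.9570 / 1.0700 = 23.324

23.324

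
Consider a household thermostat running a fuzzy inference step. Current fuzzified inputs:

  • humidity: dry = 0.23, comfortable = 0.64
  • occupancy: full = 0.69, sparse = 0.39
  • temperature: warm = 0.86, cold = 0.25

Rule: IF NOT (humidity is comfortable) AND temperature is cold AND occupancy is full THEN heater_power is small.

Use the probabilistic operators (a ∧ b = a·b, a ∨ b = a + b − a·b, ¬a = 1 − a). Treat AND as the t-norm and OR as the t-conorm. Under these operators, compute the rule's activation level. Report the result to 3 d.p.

0.062

firing strength: ¬comfortable=1−0.64=0.36, cold=0.25, full=0.69; AND[a·b] → w = 0.0621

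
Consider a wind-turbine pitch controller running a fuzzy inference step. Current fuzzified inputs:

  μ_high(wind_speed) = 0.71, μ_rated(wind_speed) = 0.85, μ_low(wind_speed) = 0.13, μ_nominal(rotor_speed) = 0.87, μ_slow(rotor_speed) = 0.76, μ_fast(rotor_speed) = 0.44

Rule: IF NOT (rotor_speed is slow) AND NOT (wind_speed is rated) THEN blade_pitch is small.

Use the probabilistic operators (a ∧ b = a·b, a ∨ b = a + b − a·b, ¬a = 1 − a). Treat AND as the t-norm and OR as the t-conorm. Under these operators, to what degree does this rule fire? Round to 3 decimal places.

firing strength: ¬slow=1−0.76=0.24, ¬rated=1−0.85=0.15; AND[a·b] → w = 0.0360

0.036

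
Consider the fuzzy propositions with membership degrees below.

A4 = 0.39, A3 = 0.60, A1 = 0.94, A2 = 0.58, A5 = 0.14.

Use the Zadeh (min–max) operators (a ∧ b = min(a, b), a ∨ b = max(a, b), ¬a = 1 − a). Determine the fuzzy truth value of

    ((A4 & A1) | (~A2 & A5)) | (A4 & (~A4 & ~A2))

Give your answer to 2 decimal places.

A4 & A1 = min(a, b) on (0.39, 0.94) = 0.39
~A2 = 1 − 0.58 = 0.42
~A2 & A5 = min(a, b) on (0.42, 0.14) = 0.14
(A4 & A1) | (~A2 & A5) = max(a, b) on (0.39, 0.14) = 0.39
~A4 = 1 − 0.39 = 0.61
~A2 = 1 − 0.58 = 0.42
~A4 & ~A2 = min(a, b) on (0.61, 0.42) = 0.42
A4 & (~A4 & ~A2) = min(a, b) on (0.39, 0.42) = 0.39
((A4 & A1) | (~A2 & A5)) | (A4 & (~A4 & ~A2)) = max(a, b) on (0.39, 0.39) = 0.39

0.39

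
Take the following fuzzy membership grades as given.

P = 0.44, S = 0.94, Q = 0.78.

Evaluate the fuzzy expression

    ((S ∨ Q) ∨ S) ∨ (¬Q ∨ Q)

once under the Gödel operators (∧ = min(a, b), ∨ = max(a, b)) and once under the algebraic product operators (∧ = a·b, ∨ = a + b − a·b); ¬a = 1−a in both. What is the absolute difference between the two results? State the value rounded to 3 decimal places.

0.060

Under Gödel:
  S ∨ Q = max(a, b) on (0.94, 0.78) = 0.94
  (S ∨ Q) ∨ S = max(a, b) on (0.94, 0.94) = 0.94
  ¬Q = 1 − 0.78 = 0.22
  ¬Q ∨ Q = max(a, b) on (0.22, 0.78) = 0.78
  ((S ∨ Q) ∨ S) ∨ (¬Q ∨ Q) = max(a, b) on (0.94, 0.78) = 0.94
  → value = 0.9400
Under algebraic product:
  S ∨ Q = a + b − a·b on (0.9400, 0.7800) = 0.9868
  (S ∨ Q) ∨ S = a + b − a·b on (0.9868, 0.9400) = 0.9992
  ¬Q = 1 − 0.7800 = 0.2200
  ¬Q ∨ Q = a + b − a·b on (0.2200, 0.7800) = 0.8284
  ((S ∨ Q) ∨ S) ∨ (¬Q ∨ Q) = a + b − a·b on (0.9992, 0.8284) = 0.9999
  → value = 0.9999
|0.9400 − 0.9999| = 0.060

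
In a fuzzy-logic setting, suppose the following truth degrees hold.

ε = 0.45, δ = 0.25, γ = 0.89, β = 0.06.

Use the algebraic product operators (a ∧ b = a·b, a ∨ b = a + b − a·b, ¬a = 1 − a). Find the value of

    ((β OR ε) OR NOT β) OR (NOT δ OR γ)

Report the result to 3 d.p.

0.999

β OR ε = a + b − a·b on (0.0600, 0.4500) = 0.4830
NOT β = 1 − 0.0600 = 0.9400
(β OR ε) OR NOT β = a + b − a·b on (0.4830, 0.9400) = 0.9690
NOT δ = 1 − 0.2500 = 0.7500
NOT δ OR γ = a + b − a·b on (0.7500, 0.8900) = 0.9725
((β OR ε) OR NOT β) OR (NOT δ OR γ) = a + b − a·b on (0.9690, 0.9725) = 0.9991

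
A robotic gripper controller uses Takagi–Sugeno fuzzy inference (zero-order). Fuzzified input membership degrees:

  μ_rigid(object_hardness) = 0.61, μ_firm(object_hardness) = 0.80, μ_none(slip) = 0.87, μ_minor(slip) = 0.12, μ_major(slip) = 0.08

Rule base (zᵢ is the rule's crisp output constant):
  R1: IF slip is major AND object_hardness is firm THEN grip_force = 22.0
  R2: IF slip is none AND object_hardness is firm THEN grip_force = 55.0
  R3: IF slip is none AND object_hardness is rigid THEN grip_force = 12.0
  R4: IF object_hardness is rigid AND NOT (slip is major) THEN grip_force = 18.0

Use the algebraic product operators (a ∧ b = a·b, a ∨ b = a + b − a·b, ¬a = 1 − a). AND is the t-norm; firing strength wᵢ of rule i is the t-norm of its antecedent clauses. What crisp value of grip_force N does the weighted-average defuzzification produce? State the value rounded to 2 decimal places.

R1 (z=22.0): major=0.08, firm=0.80; AND[a·b] → w = 0.0640
R2 (z=55.0): none=0.87, firm=0.80; AND[a·b] → w = 0.6960
R3 (z=12.0): none=0.87, rigid=0.61; AND[a·b] → w = 0.5307
R4 (z=18.0): rigid=0.61, ¬major=1−0.08=0.92; AND[a·b] → w = 0.5612
Weighted average = (0.0640·22.0 + 0.6960·55.0 + 0.5307·12.0 + 0.5612·18.0) / (0.0640 + 0.6960 + 0.5307 + 0.5612)
  = 56.1580 / 1.8519 = 30.32

30.32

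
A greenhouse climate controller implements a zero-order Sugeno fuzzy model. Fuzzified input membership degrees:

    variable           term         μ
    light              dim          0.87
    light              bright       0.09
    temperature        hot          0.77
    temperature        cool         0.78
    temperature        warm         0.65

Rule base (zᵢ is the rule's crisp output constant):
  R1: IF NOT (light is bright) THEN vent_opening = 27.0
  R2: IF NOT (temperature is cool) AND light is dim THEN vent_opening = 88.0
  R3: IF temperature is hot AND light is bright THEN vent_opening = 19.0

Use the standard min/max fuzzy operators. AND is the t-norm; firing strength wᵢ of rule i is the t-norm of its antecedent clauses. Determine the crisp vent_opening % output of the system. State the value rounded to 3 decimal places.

37.410

R1 (z=27.0): ¬bright=1−0.09=0.91 → w = 0.91
R2 (z=88.0): ¬cool=1−0.78=0.22, dim=0.87; AND[min(a, b)] → w = 0.22
R3 (z=19.0): hot=0.77, bright=0.09; AND[min(a, b)] → w = 0.09
Weighted average = (0.91·27.0 + 0.22·88.0 + 0.09·19.0) / (0.91 + 0.22 + 0.09)
  = 45.6400 / 1.2200 = 37.410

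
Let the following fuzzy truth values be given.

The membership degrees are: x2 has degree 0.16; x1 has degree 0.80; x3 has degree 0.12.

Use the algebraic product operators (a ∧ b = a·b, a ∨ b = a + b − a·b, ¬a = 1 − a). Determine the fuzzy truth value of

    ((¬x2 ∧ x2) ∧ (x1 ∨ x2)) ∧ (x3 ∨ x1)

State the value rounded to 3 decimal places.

0.092

¬x2 = 1 − 0.1600 = 0.8400
¬x2 ∧ x2 = a·b on (0.8400, 0.1600) = 0.1344
x1 ∨ x2 = a + b − a·b on (0.8000, 0.1600) = 0.8320
(¬x2 ∧ x2) ∧ (x1 ∨ x2) = a·b on (0.1344, 0.8320) = 0.1118
x3 ∨ x1 = a + b − a·b on (0.1200, 0.8000) = 0.8240
((¬x2 ∧ x2) ∧ (x1 ∨ x2)) ∧ (x3 ∨ x1) = a·b on (0.1118, 0.8240) = 0.0921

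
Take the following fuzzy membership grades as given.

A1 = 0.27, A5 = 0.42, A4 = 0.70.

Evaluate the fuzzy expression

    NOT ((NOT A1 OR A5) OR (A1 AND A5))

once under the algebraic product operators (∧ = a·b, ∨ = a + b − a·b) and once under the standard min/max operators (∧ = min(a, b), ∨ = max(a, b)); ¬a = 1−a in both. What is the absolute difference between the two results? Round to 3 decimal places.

0.131

Under algebraic product:
  NOT A1 = 1 − 0.2700 = 0.7300
  NOT A1 OR A5 = a + b − a·b on (0.7300, 0.4200) = 0.8434
  A1 AND A5 = a·b on (0.2700, 0.4200) = 0.1134
  (NOT A1 OR A5) OR (A1 AND A5) = a + b − a·b on (0.8434, 0.1134) = 0.8612
  NOT ((NOT A1 OR A5) OR (A1 AND A5)) = 1 − 0.8612 = 0.1388
  → value = 0.1388
Under standard min/max:
  NOT A1 = 1 − 0.27 = 0.73
  NOT A1 OR A5 = max(a, b) on (0.73, 0.42) = 0.73
  A1 AND A5 = min(a, b) on (0.27, 0.42) = 0.27
  (NOT A1 OR A5) OR (A1 AND A5) = max(a, b) on (0.73, 0.27) = 0.73
  NOT ((NOT A1 OR A5) OR (A1 AND A5)) = 1 − 0.73 = 0.27
  → value = 0.2700
|0.1388 − 0.2700| = 0.131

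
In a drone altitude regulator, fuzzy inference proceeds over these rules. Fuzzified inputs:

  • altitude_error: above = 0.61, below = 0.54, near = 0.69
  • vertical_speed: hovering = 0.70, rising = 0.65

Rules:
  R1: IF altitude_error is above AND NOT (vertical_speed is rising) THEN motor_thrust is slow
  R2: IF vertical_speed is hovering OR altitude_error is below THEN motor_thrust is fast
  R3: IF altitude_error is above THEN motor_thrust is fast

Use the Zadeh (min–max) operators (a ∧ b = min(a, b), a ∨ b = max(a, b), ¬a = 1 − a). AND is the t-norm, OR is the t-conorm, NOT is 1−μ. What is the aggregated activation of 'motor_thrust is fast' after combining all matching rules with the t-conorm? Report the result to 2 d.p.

0.70

R1: above=0.61, ¬rising=1−0.65=0.35; AND[min(a, b)] → w = 0.35
R2: hovering=0.70, below=0.54; OR[max(a, b)] → w = 0.70
R3: above=0.61 → w = 0.61
Rules with consequent 'fast': {R2, R3} → strengths 0.70, 0.61
Aggregate via t-conorm [max(a, b)]: 0.70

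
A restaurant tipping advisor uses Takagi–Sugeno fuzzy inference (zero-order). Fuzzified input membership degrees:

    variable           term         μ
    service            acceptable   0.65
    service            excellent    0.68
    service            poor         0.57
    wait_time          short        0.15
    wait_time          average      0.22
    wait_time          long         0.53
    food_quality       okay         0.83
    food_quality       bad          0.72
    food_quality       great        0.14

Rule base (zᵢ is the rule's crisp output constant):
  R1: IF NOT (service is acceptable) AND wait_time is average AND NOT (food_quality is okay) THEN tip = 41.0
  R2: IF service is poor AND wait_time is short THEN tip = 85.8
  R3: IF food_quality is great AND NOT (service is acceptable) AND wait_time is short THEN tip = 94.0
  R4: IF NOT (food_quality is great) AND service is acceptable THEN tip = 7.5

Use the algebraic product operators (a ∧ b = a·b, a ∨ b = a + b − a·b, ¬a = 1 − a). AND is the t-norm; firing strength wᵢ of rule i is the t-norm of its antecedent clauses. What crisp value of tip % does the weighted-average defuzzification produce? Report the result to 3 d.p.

19.184

R1 (z=41.0): ¬acceptable=1−0.65=0.35, average=0.22, ¬okay=1−0.83=0.17; AND[a·b] → w = 0.0131
R2 (z=85.8): poor=0.57, short=0.15; AND[a·b] → w = 0.0855
R3 (z=94.0): great=0.14, ¬acceptable=1−0.65=0.35, short=0.15; AND[a·b] → w = 0.0073
R4 (z=7.5): ¬great=1−0.14=0.86, acceptable=0.65; AND[a·b] → w = 0.5590
Weighted average = (0.0131·41.0 + 0.0855·85.8 + 0.0073·94.0 + 0.5590·7.5) / (0.0131 + 0.0855 + 0.0073 + 0.5590)
  = 12.7560 / 0.6649 = 19.184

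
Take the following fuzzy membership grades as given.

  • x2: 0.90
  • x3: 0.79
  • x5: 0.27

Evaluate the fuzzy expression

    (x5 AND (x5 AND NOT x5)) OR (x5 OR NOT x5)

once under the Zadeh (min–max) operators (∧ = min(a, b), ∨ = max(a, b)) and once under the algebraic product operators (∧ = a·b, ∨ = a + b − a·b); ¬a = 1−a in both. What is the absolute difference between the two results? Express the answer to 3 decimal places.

0.083

Under Zadeh (min–max):
  NOT x5 = 1 − 0.27 = 0.73
  x5 AND NOT x5 = min(a, b) on (0.27, 0.73) = 0.27
  x5 AND (x5 AND NOT x5) = min(a, b) on (0.27, 0.27) = 0.27
  NOT x5 = 1 − 0.27 = 0.73
  x5 OR NOT x5 = max(a, b) on (0.27, 0.73) = 0.73
  (x5 AND (x5 AND NOT x5)) OR (x5 OR NOT x5) = max(a, b) on (0.27, 0.73) = 0.73
  → value = 0.7300
Under algebraic product:
  NOT x5 = 1 − 0.2700 = 0.7300
  x5 AND NOT x5 = a·b on (0.2700, 0.7300) = 0.1971
  x5 AND (x5 AND NOT x5) = a·b on (0.2700, 0.1971) = 0.0532
  NOT x5 = 1 − 0.2700 = 0.7300
  x5 OR NOT x5 = a + b − a·b on (0.2700, 0.7300) = 0.8029
  (x5 AND (x5 AND NOT x5)) OR (x5 OR NOT x5) = a + b − a·b on (0.0532, 0.8029) = 0.8134
  → value = 0.8134
|0.7300 − 0.8134| = 0.083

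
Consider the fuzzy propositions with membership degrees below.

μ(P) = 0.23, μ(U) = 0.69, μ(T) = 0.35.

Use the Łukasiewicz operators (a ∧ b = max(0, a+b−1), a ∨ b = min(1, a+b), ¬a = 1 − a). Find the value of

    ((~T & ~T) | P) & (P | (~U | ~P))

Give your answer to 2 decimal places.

0.53

~T = 1 − 0.35 = 0.65
~T = 1 − 0.35 = 0.65
~T & ~T = max(0, a+b−1) on (0.65, 0.65) = 0.30
(~T & ~T) | P = min(1, a+b) on (0.30, 0.23) = 0.53
~U = 1 − 0.69 = 0.31
~P = 1 − 0.23 = 0.77
~U | ~P = min(1, a+b) on (0.31, 0.77) = 1.00
P | (~U | ~P) = min(1, a+b) on (0.23, 1.00) = 1.00
((~T & ~T) | P) & (P | (~U | ~P)) = max(0, a+b−1) on (0.53, 1.00) = 0.53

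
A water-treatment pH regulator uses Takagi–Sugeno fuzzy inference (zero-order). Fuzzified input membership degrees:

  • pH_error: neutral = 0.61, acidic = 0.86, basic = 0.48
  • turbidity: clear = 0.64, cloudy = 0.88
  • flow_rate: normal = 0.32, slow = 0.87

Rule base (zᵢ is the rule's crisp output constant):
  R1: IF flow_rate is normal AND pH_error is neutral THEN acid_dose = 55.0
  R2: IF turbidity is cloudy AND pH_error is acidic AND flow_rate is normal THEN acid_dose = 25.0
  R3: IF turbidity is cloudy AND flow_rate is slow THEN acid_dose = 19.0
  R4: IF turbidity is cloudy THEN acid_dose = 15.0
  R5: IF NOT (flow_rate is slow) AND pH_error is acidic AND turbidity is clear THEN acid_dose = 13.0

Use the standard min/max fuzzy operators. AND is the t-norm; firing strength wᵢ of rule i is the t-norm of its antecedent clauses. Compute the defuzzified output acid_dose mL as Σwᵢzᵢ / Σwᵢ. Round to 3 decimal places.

22.627

R1 (z=55.0): normal=0.32, neutral=0.61; AND[min(a, b)] → w = 0.32
R2 (z=25.0): cloudy=0.88, acidic=0.86, normal=0.32; AND[min(a, b)] → w = 0.32
R3 (z=19.0): cloudy=0.88, slow=0.87; AND[min(a, b)] → w = 0.87
R4 (z=15.0): cloudy=0.88 → w = 0.88
R5 (z=13.0): ¬slow=1−0.87=0.13, acidic=0.86, clear=0.64; AND[min(a, b)] → w = 0.13
Weighted average = (0.32·55.0 + 0.32·25.0 + 0.87·19.0 + 0.88·15.0 + 0.13·13.0) / (0.32 + 0.32 + 0.87 + 0.88 + 0.13)
  = 57.0200 / 2.5200 = 22.627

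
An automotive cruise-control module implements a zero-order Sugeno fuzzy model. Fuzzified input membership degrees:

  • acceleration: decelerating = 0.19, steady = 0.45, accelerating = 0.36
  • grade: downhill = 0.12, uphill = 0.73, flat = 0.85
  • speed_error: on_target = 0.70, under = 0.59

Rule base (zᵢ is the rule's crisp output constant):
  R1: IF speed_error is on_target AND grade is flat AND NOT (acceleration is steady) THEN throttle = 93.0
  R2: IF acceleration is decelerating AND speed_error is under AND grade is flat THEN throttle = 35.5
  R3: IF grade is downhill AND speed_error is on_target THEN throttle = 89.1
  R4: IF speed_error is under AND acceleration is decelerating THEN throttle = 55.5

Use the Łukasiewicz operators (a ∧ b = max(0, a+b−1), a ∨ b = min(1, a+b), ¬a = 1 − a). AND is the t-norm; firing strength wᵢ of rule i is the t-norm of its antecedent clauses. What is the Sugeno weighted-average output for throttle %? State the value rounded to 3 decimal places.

93.000

R1 (z=93.0): on_target=0.70, flat=0.85, ¬steady=1−0.45=0.55; AND[max(0, a+b−1)] → w = 0.10
R2 (z=35.5): decelerating=0.19, under=0.59, flat=0.85; AND[max(0, a+b−1)] → w = 0.00
R3 (z=89.1): downhill=0.12, on_target=0.70; AND[max(0, a+b−1)] → w = 0.00
R4 (z=55.5): under=0.59, decelerating=0.19; AND[max(0, a+b−1)] → w = 0.00
Weighted average = (0.10·93.0 + 0.00·35.5 + 0.00·89.1 + 0.00·55.5) / (0.10 + 0.00 + 0.00 + 0.00)
  = 9.3000 / 0.1000 = 93.000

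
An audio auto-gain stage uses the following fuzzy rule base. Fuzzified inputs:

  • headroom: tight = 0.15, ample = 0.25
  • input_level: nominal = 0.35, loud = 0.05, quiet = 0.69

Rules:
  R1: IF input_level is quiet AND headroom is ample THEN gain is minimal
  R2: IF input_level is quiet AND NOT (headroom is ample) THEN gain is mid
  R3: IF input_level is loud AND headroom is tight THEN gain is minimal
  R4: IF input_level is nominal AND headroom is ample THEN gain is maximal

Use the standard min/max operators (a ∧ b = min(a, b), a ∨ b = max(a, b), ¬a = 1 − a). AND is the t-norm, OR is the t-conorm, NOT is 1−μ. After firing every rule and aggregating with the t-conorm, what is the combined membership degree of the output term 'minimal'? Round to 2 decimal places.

R1: quiet=0.69, ample=0.25; AND[min(a, b)] → w = 0.25
R2: quiet=0.69, ¬ample=1−0.25=0.75; AND[min(a, b)] → w = 0.69
R3: loud=0.05, tight=0.15; AND[min(a, b)] → w = 0.05
R4: nominal=0.35, ample=0.25; AND[min(a, b)] → w = 0.25
Rules with consequent 'minimal': {R1, R3} → strengths 0.25, 0.05
Aggregate via t-conorm [max(a, b)]: 0.25

0.25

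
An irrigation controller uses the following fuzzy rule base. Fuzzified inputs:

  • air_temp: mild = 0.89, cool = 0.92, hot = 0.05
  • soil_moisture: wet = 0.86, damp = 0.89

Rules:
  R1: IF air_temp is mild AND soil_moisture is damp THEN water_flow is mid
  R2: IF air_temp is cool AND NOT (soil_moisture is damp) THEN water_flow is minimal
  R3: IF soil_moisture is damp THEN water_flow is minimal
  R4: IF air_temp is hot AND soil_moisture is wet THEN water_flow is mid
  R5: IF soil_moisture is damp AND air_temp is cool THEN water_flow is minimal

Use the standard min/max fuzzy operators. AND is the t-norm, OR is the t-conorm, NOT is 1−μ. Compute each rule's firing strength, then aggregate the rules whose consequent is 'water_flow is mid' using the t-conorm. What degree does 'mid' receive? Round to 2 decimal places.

R1: mild=0.89, damp=0.89; AND[min(a, b)] → w = 0.89
R2: cool=0.92, ¬damp=1−0.89=0.11; AND[min(a, b)] → w = 0.11
R3: damp=0.89 → w = 0.89
R4: hot=0.05, wet=0.86; AND[min(a, b)] → w = 0.05
R5: damp=0.89, cool=0.92; AND[min(a, b)] → w = 0.89
Rules with consequent 'mid': {R1, R4} → strengths 0.89, 0.05
Aggregate via t-conorm [max(a, b)]: 0.89

0.89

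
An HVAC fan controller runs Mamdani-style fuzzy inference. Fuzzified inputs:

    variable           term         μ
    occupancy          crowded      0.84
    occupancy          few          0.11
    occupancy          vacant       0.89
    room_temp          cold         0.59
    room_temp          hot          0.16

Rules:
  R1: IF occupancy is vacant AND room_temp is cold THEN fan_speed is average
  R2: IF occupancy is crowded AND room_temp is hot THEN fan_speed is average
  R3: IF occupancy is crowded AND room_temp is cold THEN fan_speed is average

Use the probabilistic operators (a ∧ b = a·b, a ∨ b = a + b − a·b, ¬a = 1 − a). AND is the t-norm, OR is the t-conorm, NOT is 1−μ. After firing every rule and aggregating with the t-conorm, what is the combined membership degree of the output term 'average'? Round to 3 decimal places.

0.793

R1: vacant=0.89, cold=0.59; AND[a·b] → w = 0.5251
R2: crowded=0.84, hot=0.16; AND[a·b] → w = 0.1344
R3: crowded=0.84, cold=0.59; AND[a·b] → w = 0.4956
Rules with consequent 'average': {R1, R2, R3} → strengths 0.5251, 0.1344, 0.4956
Aggregate via t-conorm [a + b − a·b]: 0.7927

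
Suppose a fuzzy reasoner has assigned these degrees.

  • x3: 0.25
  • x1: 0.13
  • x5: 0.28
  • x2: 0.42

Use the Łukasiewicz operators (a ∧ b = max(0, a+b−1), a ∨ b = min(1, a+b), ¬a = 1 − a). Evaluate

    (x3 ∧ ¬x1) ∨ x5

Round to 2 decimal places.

0.40

¬x1 = 1 − 0.13 = 0.87
x3 ∧ ¬x1 = max(0, a+b−1) on (0.25, 0.87) = 0.12
(x3 ∧ ¬x1) ∨ x5 = min(1, a+b) on (0.12, 0.28) = 0.40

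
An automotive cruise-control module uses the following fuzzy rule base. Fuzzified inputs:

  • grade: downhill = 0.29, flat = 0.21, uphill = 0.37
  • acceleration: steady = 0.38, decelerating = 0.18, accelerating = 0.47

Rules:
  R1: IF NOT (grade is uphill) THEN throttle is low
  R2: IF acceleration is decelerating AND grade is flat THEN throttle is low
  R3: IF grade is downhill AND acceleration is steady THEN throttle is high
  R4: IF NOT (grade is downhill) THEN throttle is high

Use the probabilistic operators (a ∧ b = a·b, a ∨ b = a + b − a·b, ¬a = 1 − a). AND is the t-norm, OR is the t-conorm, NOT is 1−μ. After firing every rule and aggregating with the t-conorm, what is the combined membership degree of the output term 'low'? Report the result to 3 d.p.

R1: ¬uphill=1−0.37=0.63 → w = 0.6300
R2: decelerating=0.18, flat=0.21; AND[a·b] → w = 0.0378
R3: downhill=0.29, steady=0.38; AND[a·b] → w = 0.1102
R4: ¬downhill=1−0.29=0.71 → w = 0.7100
Rules with consequent 'low': {R1, R2} → strengths 0.6300, 0.0378
Aggregate via t-conorm [a + b − a·b]: 0.6440

0.644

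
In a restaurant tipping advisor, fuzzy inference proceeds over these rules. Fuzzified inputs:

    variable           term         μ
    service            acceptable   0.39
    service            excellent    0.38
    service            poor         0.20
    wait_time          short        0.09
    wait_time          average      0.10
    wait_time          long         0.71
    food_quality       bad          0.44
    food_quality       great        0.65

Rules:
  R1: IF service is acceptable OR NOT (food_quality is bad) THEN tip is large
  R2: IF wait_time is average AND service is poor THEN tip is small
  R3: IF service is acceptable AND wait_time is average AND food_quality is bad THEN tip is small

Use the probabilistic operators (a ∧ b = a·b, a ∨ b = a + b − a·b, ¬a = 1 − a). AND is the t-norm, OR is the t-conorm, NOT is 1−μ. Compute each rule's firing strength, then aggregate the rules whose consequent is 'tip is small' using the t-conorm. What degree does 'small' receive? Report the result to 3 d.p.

0.037

R1: acceptable=0.39, ¬bad=1−0.44=0.56; OR[a + b − a·b] → w = 0.7316
R2: average=0.10, poor=0.20; AND[a·b] → w = 0.0200
R3: acceptable=0.39, average=0.10, bad=0.44; AND[a·b] → w = 0.0172
Rules with consequent 'small': {R2, R3} → strengths 0.0200, 0.0172
Aggregate via t-conorm [a + b − a·b]: 0.0368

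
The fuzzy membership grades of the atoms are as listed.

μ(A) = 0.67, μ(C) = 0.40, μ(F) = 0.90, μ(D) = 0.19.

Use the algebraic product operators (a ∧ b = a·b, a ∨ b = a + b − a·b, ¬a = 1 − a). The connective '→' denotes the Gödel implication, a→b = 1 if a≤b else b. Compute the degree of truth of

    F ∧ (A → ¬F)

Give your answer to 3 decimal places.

0.090

¬F = 1 − 0.9000 = 0.1000
A → ¬F  [Gödel: 1 if a≤b else b] with a=0.6700, b=0.1000 → 0.1000
F ∧ (A → ¬F) = a·b on (0.9000, 0.1000) = 0.0900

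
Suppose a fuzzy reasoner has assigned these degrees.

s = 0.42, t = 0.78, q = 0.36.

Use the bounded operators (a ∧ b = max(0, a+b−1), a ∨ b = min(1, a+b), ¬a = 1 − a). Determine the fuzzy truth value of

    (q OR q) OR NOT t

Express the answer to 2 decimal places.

q OR q = min(1, a+b) on (0.36, 0.36) = 0.72
NOT t = 1 − 0.78 = 0.22
(q OR q) OR NOT t = min(1, a+b) on (0.72, 0.22) = 0.94

0.94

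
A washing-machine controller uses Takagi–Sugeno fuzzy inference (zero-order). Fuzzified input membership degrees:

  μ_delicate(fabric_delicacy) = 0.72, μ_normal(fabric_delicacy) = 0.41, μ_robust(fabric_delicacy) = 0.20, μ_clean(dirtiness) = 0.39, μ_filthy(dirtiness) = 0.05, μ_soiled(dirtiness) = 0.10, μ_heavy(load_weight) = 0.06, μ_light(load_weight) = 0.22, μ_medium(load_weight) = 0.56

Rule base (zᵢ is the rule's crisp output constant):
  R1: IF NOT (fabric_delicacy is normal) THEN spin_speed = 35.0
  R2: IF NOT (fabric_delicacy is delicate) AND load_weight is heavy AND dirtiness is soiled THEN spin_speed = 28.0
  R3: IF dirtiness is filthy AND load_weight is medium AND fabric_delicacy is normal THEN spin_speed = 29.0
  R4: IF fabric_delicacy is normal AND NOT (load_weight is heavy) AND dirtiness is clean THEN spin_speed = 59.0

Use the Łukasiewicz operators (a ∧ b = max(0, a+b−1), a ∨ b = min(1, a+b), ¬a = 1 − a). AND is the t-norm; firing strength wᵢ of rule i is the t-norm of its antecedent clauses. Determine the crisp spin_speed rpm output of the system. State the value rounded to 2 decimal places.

R1 (z=35.0): ¬normal=1−0.41=0.59 → w = 0.59
R2 (z=28.0): ¬delicate=1−0.72=0.28, heavy=0.06, soiled=0.10; AND[max(0, a+b−1)] → w = 0.00
R3 (z=29.0): filthy=0.05, medium=0.56, normal=0.41; AND[max(0, a+b−1)] → w = 0.00
R4 (z=59.0): normal=0.41, ¬heavy=1−0.06=0.94, clean=0.39; AND[max(0, a+b−1)] → w = 0.00
Weighted average = (0.59·35.0 + 0.00·28.0 + 0.00·29.0 + 0.00·59.0) / (0.59 + 0.00 + 0.00 + 0.00)
  = 20.6500 / 0.5900 = 35.00

35.00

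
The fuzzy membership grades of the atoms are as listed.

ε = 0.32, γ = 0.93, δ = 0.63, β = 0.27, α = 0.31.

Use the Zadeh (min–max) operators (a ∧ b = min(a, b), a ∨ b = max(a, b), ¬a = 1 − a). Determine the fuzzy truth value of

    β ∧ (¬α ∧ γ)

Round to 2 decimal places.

0.27

¬α = 1 − 0.31 = 0.69
¬α ∧ γ = min(a, b) on (0.69, 0.93) = 0.69
β ∧ (¬α ∧ γ) = min(a, b) on (0.27, 0.69) = 0.27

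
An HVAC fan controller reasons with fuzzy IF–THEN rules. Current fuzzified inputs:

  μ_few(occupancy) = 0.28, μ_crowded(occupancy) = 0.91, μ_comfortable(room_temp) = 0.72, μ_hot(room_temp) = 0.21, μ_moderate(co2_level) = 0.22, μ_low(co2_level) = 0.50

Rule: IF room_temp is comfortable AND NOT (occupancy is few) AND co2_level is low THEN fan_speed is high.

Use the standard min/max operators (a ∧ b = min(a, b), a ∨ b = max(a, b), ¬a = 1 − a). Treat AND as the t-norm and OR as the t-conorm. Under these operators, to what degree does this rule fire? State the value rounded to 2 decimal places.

0.50

firing strength: comfortable=0.72, ¬few=1−0.28=0.72, low=0.50; AND[min(a, b)] → w = 0.50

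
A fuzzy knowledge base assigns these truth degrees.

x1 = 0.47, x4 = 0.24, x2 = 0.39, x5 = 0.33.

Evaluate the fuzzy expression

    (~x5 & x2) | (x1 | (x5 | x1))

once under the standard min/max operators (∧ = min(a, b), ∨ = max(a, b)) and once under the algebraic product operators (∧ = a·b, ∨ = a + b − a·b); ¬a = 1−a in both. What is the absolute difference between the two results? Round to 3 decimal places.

Under standard min/max:
  ~x5 = 1 − 0.33 = 0.67
  ~x5 & x2 = min(a, b) on (0.67, 0.39) = 0.39
  x5 | x1 = max(a, b) on (0.33, 0.47) = 0.47
  x1 | (x5 | x1) = max(a, b) on (0.47, 0.47) = 0.47
  (~x5 & x2) | (x1 | (x5 | x1)) = max(a, b) on (0.39, 0.47) = 0.47
  → value = 0.4700
Under algebraic product:
  ~x5 = 1 − 0.3300 = 0.6700
  ~x5 & x2 = a·b on (0.6700, 0.3900) = 0.2613
  x5 | x1 = a + b − a·b on (0.3300, 0.4700) = 0.6449
  x1 | (x5 | x1) = a + b − a·b on (0.4700, 0.6449) = 0.8118
  (~x5 & x2) | (x1 | (x5 | x1)) = a + b − a·b on (0.2613, 0.8118) = 0.8610
  → value = 0.8610
|0.4700 − 0.8610| = 0.391

0.391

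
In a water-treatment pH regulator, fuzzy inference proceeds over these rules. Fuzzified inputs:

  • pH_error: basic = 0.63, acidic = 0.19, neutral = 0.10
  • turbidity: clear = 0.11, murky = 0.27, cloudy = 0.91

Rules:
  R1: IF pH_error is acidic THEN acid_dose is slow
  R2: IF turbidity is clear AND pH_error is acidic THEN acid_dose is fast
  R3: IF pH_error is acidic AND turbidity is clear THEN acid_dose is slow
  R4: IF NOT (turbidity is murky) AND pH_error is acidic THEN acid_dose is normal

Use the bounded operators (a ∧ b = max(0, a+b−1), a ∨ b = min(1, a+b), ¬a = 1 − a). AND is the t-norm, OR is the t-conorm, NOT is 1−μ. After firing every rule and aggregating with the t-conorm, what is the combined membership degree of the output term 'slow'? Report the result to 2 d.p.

0.19

R1: acidic=0.19 → w = 0.19
R2: clear=0.11, acidic=0.19; AND[max(0, a+b−1)] → w = 0.00
R3: acidic=0.19, clear=0.11; AND[max(0, a+b−1)] → w = 0.00
R4: ¬murky=1−0.27=0.73, acidic=0.19; AND[max(0, a+b−1)] → w = 0.00
Rules with consequent 'slow': {R1, R3} → strengths 0.19, 0.00
Aggregate via t-conorm [min(1, a+b)]: 0.19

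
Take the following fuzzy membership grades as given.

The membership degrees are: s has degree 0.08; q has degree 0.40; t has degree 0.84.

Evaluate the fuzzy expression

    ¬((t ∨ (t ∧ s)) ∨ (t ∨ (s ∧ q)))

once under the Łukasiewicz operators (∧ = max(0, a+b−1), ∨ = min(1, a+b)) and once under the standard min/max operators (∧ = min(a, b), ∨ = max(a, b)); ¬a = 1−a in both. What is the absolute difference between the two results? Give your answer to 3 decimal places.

0.160

Under Łukasiewicz:
  t ∧ s = max(0, a+b−1) on (0.84, 0.08) = 0.00
  t ∨ (t ∧ s) = min(1, a+b) on (0.84, 0.00) = 0.84
  s ∧ q = max(0, a+b−1) on (0.08, 0.40) = 0.00
  t ∨ (s ∧ q) = min(1, a+b) on (0.84, 0.00) = 0.84
  (t ∨ (t ∧ s)) ∨ (t ∨ (s ∧ q)) = min(1, a+b) on (0.84, 0.84) = 1.00
  ¬((t ∨ (t ∧ s)) ∨ (t ∨ (s ∧ q))) = 1 − 1.00 = 0.00
  → value = 0.0000
Under standard min/max:
  t ∧ s = min(a, b) on (0.84, 0.08) = 0.08
  t ∨ (t ∧ s) = max(a, b) on (0.84, 0.08) = 0.84
  s ∧ q = min(a, b) on (0.08, 0.40) = 0.08
  t ∨ (s ∧ q) = max(a, b) on (0.84, 0.08) = 0.84
  (t ∨ (t ∧ s)) ∨ (t ∨ (s ∧ q)) = max(a, b) on (0.84, 0.84) = 0.84
  ¬((t ∨ (t ∧ s)) ∨ (t ∨ (s ∧ q))) = 1 − 0.84 = 0.16
  → value = 0.1600
|0.0000 − 0.1600| = 0.160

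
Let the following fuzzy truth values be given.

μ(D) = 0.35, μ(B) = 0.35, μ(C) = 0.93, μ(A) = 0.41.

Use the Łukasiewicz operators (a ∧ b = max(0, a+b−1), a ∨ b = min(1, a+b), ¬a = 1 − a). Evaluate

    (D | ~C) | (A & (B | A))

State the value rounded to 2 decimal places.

~C = 1 − 0.93 = 0.07
D | ~C = min(1, a+b) on (0.35, 0.07) = 0.42
B | A = min(1, a+b) on (0.35, 0.41) = 0.76
A & (B | A) = max(0, a+b−1) on (0.41, 0.76) = 0.17
(D | ~C) | (A & (B | A)) = min(1, a+b) on (0.42, 0.17) = 0.59

0.59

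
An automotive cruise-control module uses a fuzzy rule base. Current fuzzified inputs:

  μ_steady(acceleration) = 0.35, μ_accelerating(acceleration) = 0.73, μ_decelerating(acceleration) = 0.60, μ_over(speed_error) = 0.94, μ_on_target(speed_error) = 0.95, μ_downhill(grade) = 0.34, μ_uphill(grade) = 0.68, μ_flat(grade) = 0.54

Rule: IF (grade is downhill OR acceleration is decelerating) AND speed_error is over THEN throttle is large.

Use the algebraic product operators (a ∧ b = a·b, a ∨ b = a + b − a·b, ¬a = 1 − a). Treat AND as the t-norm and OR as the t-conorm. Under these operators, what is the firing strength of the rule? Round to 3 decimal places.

0.692

firing strength: (downhill=0.34 OR decelerating=0.60) = 0.7360; AND[a·b] with over=0.94 → w = 0.6918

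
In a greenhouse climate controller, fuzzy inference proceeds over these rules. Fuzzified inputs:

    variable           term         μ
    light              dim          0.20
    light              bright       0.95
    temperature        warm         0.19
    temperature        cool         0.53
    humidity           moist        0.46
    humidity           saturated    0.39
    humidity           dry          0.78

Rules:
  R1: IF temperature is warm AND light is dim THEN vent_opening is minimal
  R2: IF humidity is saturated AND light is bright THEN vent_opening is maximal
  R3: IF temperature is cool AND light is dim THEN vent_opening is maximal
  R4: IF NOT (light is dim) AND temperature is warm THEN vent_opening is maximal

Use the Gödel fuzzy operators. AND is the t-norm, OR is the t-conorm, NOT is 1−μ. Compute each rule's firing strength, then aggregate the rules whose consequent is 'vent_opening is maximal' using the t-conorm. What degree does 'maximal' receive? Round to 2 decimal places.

R1: warm=0.19, dim=0.20; AND[min(a, b)] → w = 0.19
R2: saturated=0.39, bright=0.95; AND[min(a, b)] → w = 0.39
R3: cool=0.53, dim=0.20; AND[min(a, b)] → w = 0.20
R4: ¬dim=1−0.20=0.80, warm=0.19; AND[min(a, b)] → w = 0.19
Rules with consequent 'maximal': {R2, R3, R4} → strengths 0.39, 0.20, 0.19
Aggregate via t-conorm [max(a, b)]: 0.39

0.39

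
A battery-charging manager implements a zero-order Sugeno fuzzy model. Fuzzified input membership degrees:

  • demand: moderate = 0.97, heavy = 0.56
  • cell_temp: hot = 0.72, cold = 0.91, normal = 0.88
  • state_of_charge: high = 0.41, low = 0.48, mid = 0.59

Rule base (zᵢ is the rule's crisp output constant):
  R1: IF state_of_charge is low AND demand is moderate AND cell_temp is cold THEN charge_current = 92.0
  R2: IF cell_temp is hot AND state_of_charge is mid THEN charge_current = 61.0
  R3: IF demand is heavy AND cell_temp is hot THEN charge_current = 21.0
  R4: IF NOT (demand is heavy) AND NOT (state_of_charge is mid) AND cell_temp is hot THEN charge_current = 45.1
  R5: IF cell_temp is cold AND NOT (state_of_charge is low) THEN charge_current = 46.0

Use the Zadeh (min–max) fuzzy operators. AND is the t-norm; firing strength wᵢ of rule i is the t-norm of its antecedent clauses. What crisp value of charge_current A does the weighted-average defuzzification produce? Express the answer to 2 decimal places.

R1 (z=92.0): low=0.48, moderate=0.97, cold=0.91; AND[min(a, b)] → w = 0.48
R2 (z=61.0): hot=0.72, mid=0.59; AND[min(a, b)] → w = 0.59
R3 (z=21.0): heavy=0.56, hot=0.72; AND[min(a, b)] → w = 0.56
R4 (z=45.1): ¬heavy=1−0.56=0.44, ¬mid=1−0.59=0.41, hot=0.72; AND[min(a, b)] → w = 0.41
R5 (z=46.0): cold=0.91, ¬low=1−0.48=0.52; AND[min(a, b)] → w = 0.52
Weighted average = (0.48·92.0 + 0.59·61.0 + 0.56·21.0 + 0.41·45.1 + 0.52·46.0) / (0.48 + 0.59 + 0.56 + 0.41 + 0.52)
  = 134.3210 / 2.5600 = 52.47

52.47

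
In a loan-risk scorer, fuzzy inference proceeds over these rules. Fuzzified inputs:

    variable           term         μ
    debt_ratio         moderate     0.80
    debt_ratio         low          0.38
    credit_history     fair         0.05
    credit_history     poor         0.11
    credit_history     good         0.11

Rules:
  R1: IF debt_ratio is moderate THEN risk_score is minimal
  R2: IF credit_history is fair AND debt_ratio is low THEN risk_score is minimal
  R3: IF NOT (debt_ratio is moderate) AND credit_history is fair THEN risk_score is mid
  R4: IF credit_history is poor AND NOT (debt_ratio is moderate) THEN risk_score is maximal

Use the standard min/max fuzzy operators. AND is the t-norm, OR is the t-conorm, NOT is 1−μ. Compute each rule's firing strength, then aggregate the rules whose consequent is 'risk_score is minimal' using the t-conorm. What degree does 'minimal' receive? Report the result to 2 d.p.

R1: moderate=0.80 → w = 0.80
R2: fair=0.05, low=0.38; AND[min(a, b)] → w = 0.05
R3: ¬moderate=1−0.80=0.20, fair=0.05; AND[min(a, b)] → w = 0.05
R4: poor=0.11, ¬moderate=1−0.80=0.20; AND[min(a, b)] → w = 0.11
Rules with consequent 'minimal': {R1, R2} → strengths 0.80, 0.05
Aggregate via t-conorm [max(a, b)]: 0.80

0.80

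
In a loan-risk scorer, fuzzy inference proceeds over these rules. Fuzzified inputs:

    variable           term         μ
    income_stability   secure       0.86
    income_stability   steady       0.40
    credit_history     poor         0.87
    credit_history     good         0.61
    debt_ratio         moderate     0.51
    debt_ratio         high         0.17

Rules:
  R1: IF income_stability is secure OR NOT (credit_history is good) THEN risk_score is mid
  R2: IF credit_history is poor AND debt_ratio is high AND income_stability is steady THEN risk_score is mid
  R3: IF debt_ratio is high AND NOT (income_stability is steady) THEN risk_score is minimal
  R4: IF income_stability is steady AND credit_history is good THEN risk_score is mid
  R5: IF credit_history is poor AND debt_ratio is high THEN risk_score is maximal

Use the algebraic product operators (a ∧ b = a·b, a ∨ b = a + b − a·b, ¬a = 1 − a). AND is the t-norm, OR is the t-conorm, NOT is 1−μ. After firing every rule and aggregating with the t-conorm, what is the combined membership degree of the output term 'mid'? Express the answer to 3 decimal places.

0.939

R1: secure=0.86, ¬good=1−0.61=0.39; OR[a + b − a·b] → w = 0.9146
R2: poor=0.87, high=0.17, steady=0.40; AND[a·b] → w = 0.0592
R3: high=0.17, ¬steady=1−0.40=0.60; AND[a·b] → w = 0.1020
R4: steady=0.40, good=0.61; AND[a·b] → w = 0.2440
R5: poor=0.87, high=0.17; AND[a·b] → w = 0.1479
Rules with consequent 'mid': {R1, R2, R4} → strengths 0.9146, 0.0592, 0.2440
Aggregate via t-conorm [a + b − a·b]: 0.9393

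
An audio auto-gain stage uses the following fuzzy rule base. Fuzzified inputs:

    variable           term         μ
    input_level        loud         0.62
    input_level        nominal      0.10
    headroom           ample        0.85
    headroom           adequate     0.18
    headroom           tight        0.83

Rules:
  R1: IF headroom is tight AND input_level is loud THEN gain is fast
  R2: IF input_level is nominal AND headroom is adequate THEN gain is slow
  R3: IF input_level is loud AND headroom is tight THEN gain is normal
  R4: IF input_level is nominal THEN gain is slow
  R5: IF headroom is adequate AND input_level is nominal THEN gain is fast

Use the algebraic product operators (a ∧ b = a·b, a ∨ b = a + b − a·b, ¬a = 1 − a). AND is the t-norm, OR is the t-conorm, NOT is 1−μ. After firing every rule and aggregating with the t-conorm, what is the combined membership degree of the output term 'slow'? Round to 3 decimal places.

R1: tight=0.83, loud=0.62; AND[a·b] → w = 0.5146
R2: nominal=0.10, adequate=0.18; AND[a·b] → w = 0.0180
R3: loud=0.62, tight=0.83; AND[a·b] → w = 0.5146
R4: nominal=0.10 → w = 0.1000
R5: adequate=0.18, nominal=0.10; AND[a·b] → w = 0.0180
Rules with consequent 'slow': {R2, R4} → strengths 0.0180, 0.1000
Aggregate via t-conorm [a + b − a·b]: 0.1162

0.116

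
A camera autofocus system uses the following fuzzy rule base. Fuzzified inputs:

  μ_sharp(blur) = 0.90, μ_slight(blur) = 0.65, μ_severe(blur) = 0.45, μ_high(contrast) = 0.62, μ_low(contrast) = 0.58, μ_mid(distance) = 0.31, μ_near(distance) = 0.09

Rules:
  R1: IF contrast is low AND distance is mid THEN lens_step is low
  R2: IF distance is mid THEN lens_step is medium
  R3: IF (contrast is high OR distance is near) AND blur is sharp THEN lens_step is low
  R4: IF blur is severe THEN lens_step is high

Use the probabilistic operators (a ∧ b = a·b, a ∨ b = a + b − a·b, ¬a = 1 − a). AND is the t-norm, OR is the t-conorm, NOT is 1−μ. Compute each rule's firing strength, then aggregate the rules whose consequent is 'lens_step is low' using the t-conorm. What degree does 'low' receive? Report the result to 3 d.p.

R1: low=0.58, mid=0.31; AND[a·b] → w = 0.1798
R2: mid=0.31 → w = 0.3100
R3: (high=0.62 OR near=0.09) = 0.6542; AND[a·b] with sharp=0.90 → w = 0.5888
R4: severe=0.45 → w = 0.4500
Rules with consequent 'low': {R1, R3} → strengths 0.1798, 0.5888
Aggregate via t-conorm [a + b − a·b]: 0.6627

0.663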